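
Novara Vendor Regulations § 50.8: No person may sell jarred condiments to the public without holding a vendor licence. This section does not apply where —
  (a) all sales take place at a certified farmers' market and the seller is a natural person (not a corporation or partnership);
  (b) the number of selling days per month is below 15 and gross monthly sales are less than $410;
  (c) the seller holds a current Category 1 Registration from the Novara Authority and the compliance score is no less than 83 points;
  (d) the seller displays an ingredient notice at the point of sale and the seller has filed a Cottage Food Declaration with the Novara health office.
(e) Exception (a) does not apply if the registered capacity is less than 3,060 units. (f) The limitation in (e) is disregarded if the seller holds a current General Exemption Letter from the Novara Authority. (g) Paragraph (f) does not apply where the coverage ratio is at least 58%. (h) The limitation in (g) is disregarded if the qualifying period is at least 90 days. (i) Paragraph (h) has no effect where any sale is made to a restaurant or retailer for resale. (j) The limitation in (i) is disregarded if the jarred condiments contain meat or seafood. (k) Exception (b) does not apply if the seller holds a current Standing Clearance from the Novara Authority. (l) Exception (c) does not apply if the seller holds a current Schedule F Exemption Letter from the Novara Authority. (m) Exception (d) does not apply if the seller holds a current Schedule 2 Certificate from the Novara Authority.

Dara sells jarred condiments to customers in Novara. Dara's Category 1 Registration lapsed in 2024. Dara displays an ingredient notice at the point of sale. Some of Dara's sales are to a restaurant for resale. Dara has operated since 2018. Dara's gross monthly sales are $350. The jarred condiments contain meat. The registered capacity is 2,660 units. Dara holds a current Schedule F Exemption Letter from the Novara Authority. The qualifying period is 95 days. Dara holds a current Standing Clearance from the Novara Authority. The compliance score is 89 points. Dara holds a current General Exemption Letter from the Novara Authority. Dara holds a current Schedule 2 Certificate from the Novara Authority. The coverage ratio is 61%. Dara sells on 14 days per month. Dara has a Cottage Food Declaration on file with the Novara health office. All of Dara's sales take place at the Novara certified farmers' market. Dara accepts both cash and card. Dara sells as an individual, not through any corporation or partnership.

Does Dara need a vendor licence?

All of (a)'s requirements are met (all sales are at a certified farmers' market; the seller is a natural person). Considering the limiting provisions: (e) applies (the registered capacity is 2,660 units, less than the 3,060 units limit), but is set aside by (f): (f) applies — a current General Exemption Letter is held. (g) would limit (f) — the coverage ratio is 61%, meeting the 58% threshold — but (h) sets (g) aside: (h) operates against (g): the qualifying period is 95 days, meeting the 90 days threshold. (i) would limit (h) — some sales are to a restaurant for resale — but (j) sets (i) aside: (j) operates against (i): the jarred condiments contain meat. So (a) applies.
All of (b)'s requirements are met (the number of selling days per month is 14, below the 15 limit; gross monthly sales are $350, less than the $410 limit). Turning to paragraph (k): (k) applies — a current Standing Clearance is held. (b) is therefore removed.
Exception (c) does not apply: the Category 1 Registration is not current.
All of (d)'s requirements are met (an ingredient notice is displayed; a Cottage Food Declaration is on file). Turning to paragraph (m): (m) is engaged — a current Schedule 2 Certificate is held. So (d) is unavailable.

No — exception (a) applies; Dara is not required to hold a vendor licence.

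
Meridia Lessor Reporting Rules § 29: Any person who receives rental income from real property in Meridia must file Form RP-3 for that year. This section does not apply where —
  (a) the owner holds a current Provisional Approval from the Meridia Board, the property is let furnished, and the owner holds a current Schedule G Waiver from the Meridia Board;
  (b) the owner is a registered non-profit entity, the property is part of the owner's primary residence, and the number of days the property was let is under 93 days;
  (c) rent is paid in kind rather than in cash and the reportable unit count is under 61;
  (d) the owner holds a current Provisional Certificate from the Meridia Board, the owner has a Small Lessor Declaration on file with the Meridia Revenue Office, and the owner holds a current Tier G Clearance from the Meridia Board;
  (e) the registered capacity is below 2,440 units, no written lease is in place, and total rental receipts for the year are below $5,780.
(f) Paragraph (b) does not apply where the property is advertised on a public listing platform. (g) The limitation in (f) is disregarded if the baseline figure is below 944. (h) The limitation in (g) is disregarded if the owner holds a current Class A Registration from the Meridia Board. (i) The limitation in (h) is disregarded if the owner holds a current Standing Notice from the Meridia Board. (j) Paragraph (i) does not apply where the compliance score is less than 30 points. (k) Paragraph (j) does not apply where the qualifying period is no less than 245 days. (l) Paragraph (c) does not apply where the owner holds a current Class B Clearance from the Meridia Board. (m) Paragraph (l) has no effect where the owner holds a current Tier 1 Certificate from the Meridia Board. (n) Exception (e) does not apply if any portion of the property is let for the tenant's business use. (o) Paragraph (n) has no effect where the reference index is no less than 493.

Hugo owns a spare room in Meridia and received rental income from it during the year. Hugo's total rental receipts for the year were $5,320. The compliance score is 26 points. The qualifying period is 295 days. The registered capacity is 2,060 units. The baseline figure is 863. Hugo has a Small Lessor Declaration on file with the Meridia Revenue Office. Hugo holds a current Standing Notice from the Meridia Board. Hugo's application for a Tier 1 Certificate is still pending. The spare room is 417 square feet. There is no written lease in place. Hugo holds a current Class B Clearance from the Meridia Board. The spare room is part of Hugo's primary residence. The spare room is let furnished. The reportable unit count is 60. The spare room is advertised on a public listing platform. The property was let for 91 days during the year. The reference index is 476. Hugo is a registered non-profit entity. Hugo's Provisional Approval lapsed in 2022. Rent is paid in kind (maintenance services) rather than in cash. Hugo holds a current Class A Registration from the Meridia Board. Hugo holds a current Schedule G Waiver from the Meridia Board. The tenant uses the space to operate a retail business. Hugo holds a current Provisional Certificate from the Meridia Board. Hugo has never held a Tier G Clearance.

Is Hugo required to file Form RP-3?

No — exception (b) applies; Hugo is not required to file Form RP-3.

Exception (a) fails — the Provisional Approval is not current.
Exception (b)'s conditions are all satisfied: Hugo is a registered non-profit; the spare room is part of the primary residence; the number of days the property was let is 91 days, under the 93 days limit. Under paragraphs (f)–(k): (f) would limit (b) — the property is publicly advertised — but (g) sets (f) aside: (g) operates against (f): the baseline figure is 863, below the 944 limit. (h) would limit (g) — a current Class A Registration is held — but (i) sets (h) aside: (i) operates against (h): a current Standing Notice is held. (j) would limit (i) — the compliance score is 26 points, less than the 30 points limit — but (k) sets (j) aside: (k) operates — the qualifying period is 295 days, meeting the 245 days threshold. (b) remains available.
Exception (c) is satisfied on its face — rent is paid in kind; the reportable unit count is 60, under the 61 limit. But: (l) is triggered — a current Class B Clearance is held. (m) does not operate here (the Tier 1 Certificate is not current), so (l) stands. So (c) is unavailable.
Exception (d) does not apply: the Tier G Clearance is not current.
Exception (e): the registered capacity is 2,060 units, below the 2,440 units limit; there is no written lease; total rental receipts for the year are $5,320, below the $5,780 limit — every condition holds. But applying paragraphs (n)–(o): (n) operates against (e): the space is let for business use. (o) is inapplicable (the reference index is 476, short of 493), so (n) stands. Exception (e) does not apply.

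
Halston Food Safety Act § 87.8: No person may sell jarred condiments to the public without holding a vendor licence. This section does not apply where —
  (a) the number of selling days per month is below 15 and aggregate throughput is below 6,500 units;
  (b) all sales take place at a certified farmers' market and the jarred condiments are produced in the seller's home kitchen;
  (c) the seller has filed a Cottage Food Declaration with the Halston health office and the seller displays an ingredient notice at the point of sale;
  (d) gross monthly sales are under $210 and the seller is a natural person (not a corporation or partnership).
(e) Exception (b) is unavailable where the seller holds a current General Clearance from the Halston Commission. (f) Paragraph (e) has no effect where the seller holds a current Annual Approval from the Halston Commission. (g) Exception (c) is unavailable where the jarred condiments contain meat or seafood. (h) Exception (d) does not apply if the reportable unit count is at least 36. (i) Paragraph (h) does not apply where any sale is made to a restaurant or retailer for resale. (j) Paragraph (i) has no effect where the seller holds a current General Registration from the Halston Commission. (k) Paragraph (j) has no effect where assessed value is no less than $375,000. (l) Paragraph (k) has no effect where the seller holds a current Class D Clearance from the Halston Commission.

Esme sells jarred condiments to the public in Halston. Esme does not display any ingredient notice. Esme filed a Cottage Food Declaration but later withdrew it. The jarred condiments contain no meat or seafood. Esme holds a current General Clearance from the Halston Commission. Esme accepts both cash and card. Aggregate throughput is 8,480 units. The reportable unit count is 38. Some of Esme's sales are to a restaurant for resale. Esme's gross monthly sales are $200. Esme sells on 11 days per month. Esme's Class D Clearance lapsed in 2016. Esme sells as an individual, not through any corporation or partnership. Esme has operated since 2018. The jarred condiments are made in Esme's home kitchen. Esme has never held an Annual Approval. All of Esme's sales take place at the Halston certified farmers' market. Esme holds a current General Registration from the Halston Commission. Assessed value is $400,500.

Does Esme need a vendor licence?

No — exception (d) applies; Esme is not required to hold a vendor licence.

Exception (a) does not apply: aggregate throughput is 8,480 units, not below 6,500 units.
Exception (b) is satisfied on its face — all sales are at a certified farmers' market; the jarred condiments are home-kitchen produced. However, paragraphs (e)–(f) must be considered: (e) is triggered — a current General Clearance is held. (f) does not operate here (the Annual Approval is not current), so (e) stands. Exception (b) does not apply.
Exception (c) fails — the Cottage Food Declaration was withdrawn.
Exception (d)'s conditions are all satisfied: gross monthly sales are $200, under the $210 limit; the seller is a natural person. Applying paragraphs (h)–(l): (h) applies (the reportable unit count is 38, meeting the 36 threshold), but yields to (i): (i) operates against (h): some sales are to a restaurant for resale. (j) applies (a current General Registration is held), but is overridden by (k): (k) operates against (j): assessed value is $400,500, meeting the $375,000 threshold. (l), which would lift (k), is not engaged — no current Class D Clearance is held. So (d) applies.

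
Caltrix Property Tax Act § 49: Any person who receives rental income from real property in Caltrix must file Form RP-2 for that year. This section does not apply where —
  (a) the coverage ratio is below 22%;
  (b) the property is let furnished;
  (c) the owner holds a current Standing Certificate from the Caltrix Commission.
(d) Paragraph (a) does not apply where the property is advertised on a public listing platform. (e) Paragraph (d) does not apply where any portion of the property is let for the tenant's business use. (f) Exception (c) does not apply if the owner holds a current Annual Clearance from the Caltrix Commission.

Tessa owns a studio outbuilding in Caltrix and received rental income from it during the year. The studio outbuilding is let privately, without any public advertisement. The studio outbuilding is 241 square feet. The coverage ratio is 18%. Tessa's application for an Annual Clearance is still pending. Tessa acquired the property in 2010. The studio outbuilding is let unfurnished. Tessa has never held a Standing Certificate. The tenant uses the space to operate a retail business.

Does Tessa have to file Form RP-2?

No — exception (a) applies; Tessa is not required to file Form RP-2.

Exception (a)'s conditions are all satisfied: the coverage ratio is 18%, below the 22% limit. Applying paragraphs (d)–(e): (d) is not engaged — the property is let privately without advertisement. Exception (a) stands.
Exception (b) does not apply: the property is let unfurnished.
Exception (c) does not apply: no current Standing Certificate is held.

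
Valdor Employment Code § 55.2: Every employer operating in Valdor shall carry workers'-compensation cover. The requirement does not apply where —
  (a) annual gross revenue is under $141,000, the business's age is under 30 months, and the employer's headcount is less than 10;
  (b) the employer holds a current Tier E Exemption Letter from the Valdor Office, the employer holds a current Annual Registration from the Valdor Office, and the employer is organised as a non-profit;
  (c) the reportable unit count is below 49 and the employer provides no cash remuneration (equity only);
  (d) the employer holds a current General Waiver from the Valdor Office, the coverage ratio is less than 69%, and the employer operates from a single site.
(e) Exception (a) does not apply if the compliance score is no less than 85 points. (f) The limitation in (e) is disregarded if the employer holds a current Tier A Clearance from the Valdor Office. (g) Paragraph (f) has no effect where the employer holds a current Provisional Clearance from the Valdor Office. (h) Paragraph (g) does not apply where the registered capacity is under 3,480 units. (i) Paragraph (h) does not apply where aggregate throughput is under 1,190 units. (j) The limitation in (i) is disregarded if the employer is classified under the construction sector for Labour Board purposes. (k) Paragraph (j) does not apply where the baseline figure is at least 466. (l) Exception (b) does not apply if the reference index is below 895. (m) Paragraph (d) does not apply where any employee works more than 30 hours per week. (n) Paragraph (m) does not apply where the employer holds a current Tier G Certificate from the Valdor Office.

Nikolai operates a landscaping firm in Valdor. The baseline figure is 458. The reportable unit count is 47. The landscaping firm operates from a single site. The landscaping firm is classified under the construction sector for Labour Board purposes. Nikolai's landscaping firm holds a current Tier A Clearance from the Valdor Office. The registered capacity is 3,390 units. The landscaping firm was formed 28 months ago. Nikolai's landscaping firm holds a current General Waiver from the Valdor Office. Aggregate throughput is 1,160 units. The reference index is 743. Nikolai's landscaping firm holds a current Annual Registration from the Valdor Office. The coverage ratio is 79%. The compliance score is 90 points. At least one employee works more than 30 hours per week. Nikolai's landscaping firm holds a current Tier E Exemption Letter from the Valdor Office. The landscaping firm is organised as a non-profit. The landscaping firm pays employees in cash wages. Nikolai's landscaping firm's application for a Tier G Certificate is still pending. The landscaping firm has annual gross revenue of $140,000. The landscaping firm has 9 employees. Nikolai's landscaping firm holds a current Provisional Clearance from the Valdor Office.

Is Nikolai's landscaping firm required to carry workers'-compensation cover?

Exception (a): annual gross revenue is $140,000, under the $141,000 limit; the business's age is 28 months, under the 30 months limit; the employer's headcount is 9, less than the 10 limit — every condition holds. Under paragraphs (e)–(k): (e) applies (the compliance score is 90 points, meeting the 85 points threshold), but is set aside by (f): (f) is triggered — a current Tier A Clearance is held. (g) operates (a current Provisional Clearance is held), but is overridden by (h): (h) applies — the registered capacity is 3,390 units, under the 3,480 units limit. (i) operates (aggregate throughput is 1,160 units, under the 1,190 units limit), but is itself disapplied by (j): (j) is triggered — the landscaping firm is classified under the construction sector. (k), which would lift (j), does not operate here — the baseline figure is 458, short of 466. Exception (a) stands.
All of (b)'s requirements are met (a current Tier E Exemption Letter is held; a current Annual Registration is held; the employer is a non-profit). But applying paragraph (l): (l) is engaged — the reference index is 743, below the 895 limit. (b) is therefore removed.
Exception (c) does not apply: employees are paid cash wages.
Exception (d) fails — the coverage ratio is 79%, not less than 69%.

No — exception (a) applies; Nikolai's landscaping firm is not required to carry workers'-compensation cover.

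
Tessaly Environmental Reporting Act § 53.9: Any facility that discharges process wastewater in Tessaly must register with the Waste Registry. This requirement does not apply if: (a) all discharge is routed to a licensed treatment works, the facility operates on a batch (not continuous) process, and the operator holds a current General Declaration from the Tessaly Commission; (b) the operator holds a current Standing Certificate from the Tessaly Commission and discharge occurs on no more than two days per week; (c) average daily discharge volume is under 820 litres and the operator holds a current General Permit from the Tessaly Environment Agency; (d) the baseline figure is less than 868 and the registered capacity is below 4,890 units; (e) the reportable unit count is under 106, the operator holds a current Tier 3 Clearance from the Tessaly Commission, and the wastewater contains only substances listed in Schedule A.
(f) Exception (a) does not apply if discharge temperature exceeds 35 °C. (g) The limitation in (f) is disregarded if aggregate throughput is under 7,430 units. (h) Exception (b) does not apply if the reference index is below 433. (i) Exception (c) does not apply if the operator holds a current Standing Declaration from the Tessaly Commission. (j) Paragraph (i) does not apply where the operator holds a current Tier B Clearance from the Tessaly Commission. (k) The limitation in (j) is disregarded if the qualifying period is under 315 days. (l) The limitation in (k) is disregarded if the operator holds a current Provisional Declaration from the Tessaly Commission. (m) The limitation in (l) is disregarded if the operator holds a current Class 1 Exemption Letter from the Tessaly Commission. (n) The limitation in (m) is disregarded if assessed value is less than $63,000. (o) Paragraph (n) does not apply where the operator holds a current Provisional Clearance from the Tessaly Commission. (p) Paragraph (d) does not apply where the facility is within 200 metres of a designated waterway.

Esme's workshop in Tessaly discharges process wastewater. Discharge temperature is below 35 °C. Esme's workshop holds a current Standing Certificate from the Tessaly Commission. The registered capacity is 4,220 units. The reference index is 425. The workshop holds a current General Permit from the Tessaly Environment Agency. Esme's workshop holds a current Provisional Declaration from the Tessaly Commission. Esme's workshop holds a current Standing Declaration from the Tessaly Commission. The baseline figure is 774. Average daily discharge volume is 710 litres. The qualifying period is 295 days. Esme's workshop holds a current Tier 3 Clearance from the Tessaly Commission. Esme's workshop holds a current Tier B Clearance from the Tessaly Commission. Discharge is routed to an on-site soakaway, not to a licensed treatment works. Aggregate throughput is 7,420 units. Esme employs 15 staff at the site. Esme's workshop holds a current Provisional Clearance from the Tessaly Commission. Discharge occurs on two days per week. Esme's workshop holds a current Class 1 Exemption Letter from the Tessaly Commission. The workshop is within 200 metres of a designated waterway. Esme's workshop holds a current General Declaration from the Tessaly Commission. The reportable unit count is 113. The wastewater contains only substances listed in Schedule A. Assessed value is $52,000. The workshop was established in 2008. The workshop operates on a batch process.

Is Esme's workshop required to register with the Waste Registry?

Yes — Esme's workshop must register with the Waste Registry.

Exception (a) fails — discharge is not routed to a licensed treatment works.
Exception (b): a current Standing Certificate is held; discharge occurs on no more than two days per week — every condition holds. But: (h) operates against (b): the reference index is 425, below the 433 limit. So (b) is unavailable.
Exception (c)'s conditions are all satisfied: average daily discharge volume is 710 litres, under the 820 litres limit; a current General Permit is held. But applying paragraphs (i)–(o): (i) is engaged — a current Standing Declaration is held. (j) would limit (i) — a current Tier B Clearance is held — but (k) sets (j) aside: (k) operates against (j): the qualifying period is 295 days, under the 315 days limit. (l) would limit (k) — a current Provisional Declaration is held — but (m) sets (l) aside: (m) operates against (l): a current Class 1 Exemption Letter is held. (n) would limit (m) — assessed value is $52,000, less than the $63,000 limit — but (o) sets (n) aside: (o) applies — a current Provisional Clearance is held. (c) is therefore removed.
Exception (d) is satisfied on its face — the baseline figure is 774, less than the 868 limit; the registered capacity is 4,220 units, below the 4,890 units limit. But applying paragraph (p): (p) operates — the workshop is within 200 m of a designated waterway. Exception (d) does not apply.
Exception (e) requires that the reportable unit count is under 106; but the reportable unit count is 113, not under 106, so (e) is unavailable.
None of the exceptions is available; § 53.9 applies in full.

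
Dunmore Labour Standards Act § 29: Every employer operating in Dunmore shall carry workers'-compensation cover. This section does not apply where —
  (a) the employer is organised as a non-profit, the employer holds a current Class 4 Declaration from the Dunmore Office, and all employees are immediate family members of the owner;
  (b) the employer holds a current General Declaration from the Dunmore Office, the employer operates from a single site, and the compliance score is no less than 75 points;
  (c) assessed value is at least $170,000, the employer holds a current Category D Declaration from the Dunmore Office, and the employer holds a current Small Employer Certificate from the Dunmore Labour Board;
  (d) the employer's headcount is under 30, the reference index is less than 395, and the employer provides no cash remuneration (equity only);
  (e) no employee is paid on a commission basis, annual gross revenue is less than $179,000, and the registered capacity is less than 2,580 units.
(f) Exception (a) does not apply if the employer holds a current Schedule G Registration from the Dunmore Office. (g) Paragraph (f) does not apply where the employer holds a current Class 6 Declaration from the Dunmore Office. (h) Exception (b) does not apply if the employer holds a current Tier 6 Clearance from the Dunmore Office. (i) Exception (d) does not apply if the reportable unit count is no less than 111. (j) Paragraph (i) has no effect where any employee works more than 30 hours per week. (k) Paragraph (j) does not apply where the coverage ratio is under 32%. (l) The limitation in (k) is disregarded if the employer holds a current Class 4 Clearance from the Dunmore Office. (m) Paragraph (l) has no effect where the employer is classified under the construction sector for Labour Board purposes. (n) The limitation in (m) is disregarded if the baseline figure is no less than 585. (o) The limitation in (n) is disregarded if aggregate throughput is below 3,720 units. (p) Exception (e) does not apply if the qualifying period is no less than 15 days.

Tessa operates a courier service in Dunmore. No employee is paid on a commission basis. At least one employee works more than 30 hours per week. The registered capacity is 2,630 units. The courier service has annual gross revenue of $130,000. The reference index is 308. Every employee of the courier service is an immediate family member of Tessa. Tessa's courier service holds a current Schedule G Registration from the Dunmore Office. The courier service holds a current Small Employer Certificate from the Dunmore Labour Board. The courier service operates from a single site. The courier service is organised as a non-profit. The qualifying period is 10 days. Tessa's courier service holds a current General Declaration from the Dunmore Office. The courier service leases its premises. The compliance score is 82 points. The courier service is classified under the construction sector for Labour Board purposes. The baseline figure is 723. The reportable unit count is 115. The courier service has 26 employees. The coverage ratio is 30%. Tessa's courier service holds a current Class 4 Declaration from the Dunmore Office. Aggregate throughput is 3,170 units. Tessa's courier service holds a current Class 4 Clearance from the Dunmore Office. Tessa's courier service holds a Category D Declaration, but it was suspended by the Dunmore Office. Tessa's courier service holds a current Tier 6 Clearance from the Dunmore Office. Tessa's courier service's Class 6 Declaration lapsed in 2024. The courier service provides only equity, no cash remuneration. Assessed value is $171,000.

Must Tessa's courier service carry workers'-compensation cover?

Yes — Tessa's courier service must carry workers'-compensation cover.

Exception (a): the employer is a non-profit; a current Class 4 Declaration is held; every employee is an immediate family member — every condition holds. Turning to paragraphs (f)–(g): (f) operates — a current Schedule G Registration is held. (g) is not triggered (no current Class 6 Declaration is held), so (f) stands. So (a) is unavailable.
All of (b)'s requirements are met (a current General Declaration is held; the employer operates from a single site; the compliance score is 82 points, meeting the 75 points threshold). Turning to paragraph (h): (h) operates — a current Tier 6 Clearance is held. (b) is therefore removed.
Exception (c) fails — there is no Category D Declaration in force.
All of (d)'s requirements are met (the employer's headcount is 26, under the 30 limit; the reference index is 308, less than the 395 limit; remuneration is equity-only). But applying paragraphs (i)–(o): (i) operates against (d): the reportable unit count is 115, meeting the 111 threshold. (j) operates (at least one employee exceeds 30 hours/week), but is displaced by (k): (k) operates against (j): the coverage ratio is 30%, under the 32% limit. (l) operates (a current Class 4 Clearance is held), but is overridden by (m): (m) is triggered — the courier service is classified under the construction sector. (n) would limit (m) — the baseline figure is 723, meeting the 585 threshold — but (o) sets (n) aside: (o) applies — aggregate throughput is 3,170 units, below the 3,720 units limit. (d) is therefore removed.
Exception (e) fails — the registered capacity is 2,630 units, not less than 2,580 units.
None of the exceptions is available; § 29 applies in full.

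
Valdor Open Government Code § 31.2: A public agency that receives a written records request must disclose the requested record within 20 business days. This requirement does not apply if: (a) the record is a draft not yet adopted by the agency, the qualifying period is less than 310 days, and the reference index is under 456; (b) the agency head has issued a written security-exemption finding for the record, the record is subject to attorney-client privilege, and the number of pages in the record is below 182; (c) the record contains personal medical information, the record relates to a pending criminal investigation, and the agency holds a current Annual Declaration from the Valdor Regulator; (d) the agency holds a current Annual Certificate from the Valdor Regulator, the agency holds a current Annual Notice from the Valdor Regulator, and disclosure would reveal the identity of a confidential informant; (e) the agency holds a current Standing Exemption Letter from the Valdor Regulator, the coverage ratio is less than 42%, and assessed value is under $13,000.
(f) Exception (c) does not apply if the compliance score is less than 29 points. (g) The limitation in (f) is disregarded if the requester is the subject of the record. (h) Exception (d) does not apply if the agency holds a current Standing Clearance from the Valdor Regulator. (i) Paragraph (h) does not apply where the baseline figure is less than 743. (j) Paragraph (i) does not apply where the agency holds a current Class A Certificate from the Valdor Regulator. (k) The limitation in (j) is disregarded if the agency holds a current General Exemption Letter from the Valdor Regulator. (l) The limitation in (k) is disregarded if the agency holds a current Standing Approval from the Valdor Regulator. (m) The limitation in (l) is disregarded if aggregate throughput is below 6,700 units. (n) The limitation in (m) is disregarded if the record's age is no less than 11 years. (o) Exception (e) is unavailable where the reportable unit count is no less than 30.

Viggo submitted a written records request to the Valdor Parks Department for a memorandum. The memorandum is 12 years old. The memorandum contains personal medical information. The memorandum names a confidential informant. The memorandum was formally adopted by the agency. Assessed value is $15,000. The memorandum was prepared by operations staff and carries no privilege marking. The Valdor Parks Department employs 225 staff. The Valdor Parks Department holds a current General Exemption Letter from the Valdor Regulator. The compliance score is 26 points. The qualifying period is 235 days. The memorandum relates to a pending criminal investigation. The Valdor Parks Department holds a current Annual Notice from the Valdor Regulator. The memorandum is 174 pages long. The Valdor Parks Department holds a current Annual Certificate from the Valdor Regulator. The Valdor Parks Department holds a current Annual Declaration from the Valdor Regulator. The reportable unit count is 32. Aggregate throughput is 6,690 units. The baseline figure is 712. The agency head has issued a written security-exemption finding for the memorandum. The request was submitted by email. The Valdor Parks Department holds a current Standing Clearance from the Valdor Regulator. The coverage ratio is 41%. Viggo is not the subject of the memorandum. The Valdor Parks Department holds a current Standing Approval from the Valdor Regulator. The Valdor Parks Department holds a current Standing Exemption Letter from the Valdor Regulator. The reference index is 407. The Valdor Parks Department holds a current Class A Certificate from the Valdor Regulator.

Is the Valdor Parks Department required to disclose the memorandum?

Yes — the Valdor Parks Department must disclose the memorandum.

Exception (a) requires that the record is a draft not yet adopted by the agency; but the memorandum has been formally adopted, so (a) is unavailable.
Exception (b) fails — the memorandum carries no privilege marking.
Exception (c) is satisfied on its face — the memorandum contains personal medical information; the memorandum relates to a pending investigation; a current Annual Declaration is held. Turning to paragraphs (f)–(g): (f) operates against (c): the compliance score is 26 points, less than the 29 points limit. (g), which would lift (f), is not engaged — Viggo is not the subject of the memorandum. Exception (c) does not apply.
Exception (d)'s conditions are all satisfied: a current Annual Certificate is held; a current Annual Notice is held; the memorandum names a confidential informant. But applying paragraphs (h)–(n): (h) operates against (d): a current Standing Clearance is held. (i) would limit (h) — the baseline figure is 712, less than the 743 limit — but (j) sets (i) aside: (j) operates — a current Class A Certificate is held. (k) would limit (j) — a current General Exemption Letter is held — but (l) sets (k) aside: (l) is engaged — a current Standing Approval is held. (m) is triggered (aggregate throughput is 6,690 units, below the 6,700 units limit), but yields to (n): (n) applies — the record's age is 12 years, meeting the 11 years threshold. So (d) is unavailable.
Exception (e) fails — assessed value is $15,000, not under $13,000.
No exception is made out. the Valdor Parks Department falls within the general rule.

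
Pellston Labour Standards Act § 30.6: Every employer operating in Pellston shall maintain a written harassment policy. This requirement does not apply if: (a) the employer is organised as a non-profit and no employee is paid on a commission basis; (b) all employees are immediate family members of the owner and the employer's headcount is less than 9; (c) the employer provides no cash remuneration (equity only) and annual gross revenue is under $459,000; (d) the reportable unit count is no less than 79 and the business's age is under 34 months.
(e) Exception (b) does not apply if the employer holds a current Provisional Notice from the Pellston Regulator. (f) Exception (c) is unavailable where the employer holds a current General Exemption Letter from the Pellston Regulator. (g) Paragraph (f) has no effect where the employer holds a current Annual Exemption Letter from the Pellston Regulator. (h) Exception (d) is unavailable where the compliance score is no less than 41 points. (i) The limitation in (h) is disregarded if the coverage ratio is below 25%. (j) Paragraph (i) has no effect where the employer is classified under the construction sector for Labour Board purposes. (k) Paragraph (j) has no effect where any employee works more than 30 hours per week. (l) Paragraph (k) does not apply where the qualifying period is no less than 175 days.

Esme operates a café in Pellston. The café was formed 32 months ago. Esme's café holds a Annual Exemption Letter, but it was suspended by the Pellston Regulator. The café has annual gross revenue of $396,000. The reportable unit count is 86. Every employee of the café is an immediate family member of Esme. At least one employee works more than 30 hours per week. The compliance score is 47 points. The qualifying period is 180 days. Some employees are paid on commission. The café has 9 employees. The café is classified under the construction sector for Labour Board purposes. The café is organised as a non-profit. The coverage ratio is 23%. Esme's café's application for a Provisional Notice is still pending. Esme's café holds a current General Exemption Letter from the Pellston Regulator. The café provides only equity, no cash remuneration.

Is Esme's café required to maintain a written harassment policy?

Yes — Esme's café must maintain a written harassment policy.

Exception (a) fails — some employees are paid on commission.
Exception (b) fails — the employer's headcount is 9, not less than 9.
Exception (c): remuneration is equity-only; annual gross revenue is $396,000, under the $459,000 limit — every condition holds. But applying paragraphs (f)–(g): (f) operates against (c): a current General Exemption Letter is held. (g), which would lift (f), is not engaged — there is no Annual Exemption Letter in force. (c) is therefore removed.
Exception (d): the reportable unit count is 86, meeting the 79 threshold; the business's age is 32 months, under the 34 months limit — every condition holds. However, paragraphs (h)–(l) must be considered: (h) operates against (d): the compliance score is 47 points, meeting the 41 points threshold. (i) would limit (h) — the coverage ratio is 23%, below the 25% limit — but (j) sets (i) aside: (j) operates against (i): the café is classified under the construction sector. (k) is engaged (at least one employee exceeds 30 hours/week), but is itself disapplied by (l): (l) operates against (k): the qualifying period is 180 days, meeting the 175 days threshold. Exception (d) does not apply.
None of the exceptions is available; § 30.6 applies in full.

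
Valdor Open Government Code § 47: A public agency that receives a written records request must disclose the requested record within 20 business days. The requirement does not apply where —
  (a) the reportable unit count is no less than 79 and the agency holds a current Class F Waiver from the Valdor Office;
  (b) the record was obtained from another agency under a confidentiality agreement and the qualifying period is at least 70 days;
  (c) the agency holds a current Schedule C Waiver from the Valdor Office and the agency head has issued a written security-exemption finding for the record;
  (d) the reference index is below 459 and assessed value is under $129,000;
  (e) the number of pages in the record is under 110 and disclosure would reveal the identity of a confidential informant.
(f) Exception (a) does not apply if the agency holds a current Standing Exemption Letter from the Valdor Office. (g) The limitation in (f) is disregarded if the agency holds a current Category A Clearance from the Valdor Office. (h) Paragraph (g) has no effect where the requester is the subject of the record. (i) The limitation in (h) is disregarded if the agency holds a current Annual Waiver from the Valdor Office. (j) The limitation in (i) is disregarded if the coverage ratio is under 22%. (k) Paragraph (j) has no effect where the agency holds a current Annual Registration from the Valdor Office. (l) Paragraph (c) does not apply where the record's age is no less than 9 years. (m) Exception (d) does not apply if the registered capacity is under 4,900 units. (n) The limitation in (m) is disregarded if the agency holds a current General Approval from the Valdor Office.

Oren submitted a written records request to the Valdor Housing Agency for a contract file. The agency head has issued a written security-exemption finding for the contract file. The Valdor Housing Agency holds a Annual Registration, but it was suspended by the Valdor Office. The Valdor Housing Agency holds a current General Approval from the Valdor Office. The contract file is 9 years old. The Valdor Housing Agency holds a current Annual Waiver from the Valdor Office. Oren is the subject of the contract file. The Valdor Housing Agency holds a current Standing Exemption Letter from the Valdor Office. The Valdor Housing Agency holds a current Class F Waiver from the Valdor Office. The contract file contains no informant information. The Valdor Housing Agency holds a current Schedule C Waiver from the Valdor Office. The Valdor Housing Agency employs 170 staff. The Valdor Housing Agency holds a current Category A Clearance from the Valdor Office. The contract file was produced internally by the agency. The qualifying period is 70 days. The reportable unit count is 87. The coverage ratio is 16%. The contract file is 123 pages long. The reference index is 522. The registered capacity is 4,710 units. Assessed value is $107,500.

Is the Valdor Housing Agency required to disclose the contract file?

Yes — the Valdor Housing Agency must disclose the contract file.

All of (a)'s requirements are met (the reportable unit count is 87, meeting the 79 threshold; a current Class F Waiver is held). But applying paragraphs (f)–(k): (f) operates against (a): a current Standing Exemption Letter is held. (g) would limit (f) — a current Category A Clearance is held — but (h) sets (g) aside: (h) operates against (g): Oren is the subject of the contract file. (i) would limit (h) — a current Annual Waiver is held — but (j) sets (i) aside: (j) applies — the coverage ratio is 16%, under the 22% limit. (k), which would lift (j), is not engaged — there is no Annual Registration in force. (a) is therefore removed.
Exception (b) requires that the record was obtained from another agency under a confidentiality agreement; but the contract file was produced internally, so (b) is unavailable.
Exception (c): a current Schedule C Waiver is held; a written security-exemption finding has been issued — every condition holds. However, paragraph (l) must be considered: (l) operates against (c): the record's age is 9 years, meeting the 9 years threshold. (c) is therefore removed.
Exception (d) requires that the reference index is below 459; but the reference index is 522, not below 459, so (d) is unavailable.
Exception (e) fails — the number of pages in the record is 123, not under 110.
Every exception is unavailable, so the rule governs.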